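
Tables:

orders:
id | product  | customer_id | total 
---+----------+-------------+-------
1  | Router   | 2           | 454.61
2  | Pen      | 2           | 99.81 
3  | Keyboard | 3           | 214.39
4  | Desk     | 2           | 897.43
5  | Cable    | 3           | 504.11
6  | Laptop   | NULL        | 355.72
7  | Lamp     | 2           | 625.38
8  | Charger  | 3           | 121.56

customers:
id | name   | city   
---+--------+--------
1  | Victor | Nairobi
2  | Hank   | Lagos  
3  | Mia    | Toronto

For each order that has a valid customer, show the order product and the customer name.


INNER JOIN keeps only orders rows whose customer_id matches an id in customers. Walk through each order:
  - order 1 (Router): customer_id=2 -> matches Hank
  - order 2 (Pen): customer_id=2 -> matches Hank
  - order 3 (Keyboard): customer_id=3 -> matches Mia
  - order 4 (Desk): customer_id=2 -> matches Hank
  - order 5 (Cable): customer_id=3 -> matches Mia
  - order 6 (Laptop): customer_id=NULL, no match -> dropped
  - order 7 (Lamp): customer_id=2 -> matches Hank
  - order 8 (Charger): customer_id=3 -> matches Mia
So 1 of 8 rows is dropped.

SQL:
SELECT a.product, b.name AS customer
FROM orders a
INNER JOIN customers b ON a.customer_id = b.id

Result:
product  | customer
---------+---------
Router   | Hank    
Pen      | Hank    
Keyboard | Mia     
Desk     | Hank    
Cable    | Mia     
Lamp     | Hank    
Charger  | Mia     


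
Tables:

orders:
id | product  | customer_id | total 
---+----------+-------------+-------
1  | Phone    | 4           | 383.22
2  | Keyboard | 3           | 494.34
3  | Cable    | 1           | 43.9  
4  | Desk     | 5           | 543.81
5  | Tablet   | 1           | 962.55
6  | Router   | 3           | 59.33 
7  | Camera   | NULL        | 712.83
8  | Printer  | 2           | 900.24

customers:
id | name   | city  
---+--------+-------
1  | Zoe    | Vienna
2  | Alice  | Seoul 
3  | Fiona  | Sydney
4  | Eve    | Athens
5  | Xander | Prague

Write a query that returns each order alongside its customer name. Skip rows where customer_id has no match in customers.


INNER JOIN keeps only orders rows whose customer_id matches an id in customers. Walk through each order:
  - order 1 (Phone): customer_id=4 -> matches Eve
  - order 2 (Keyboard): customer_id=3 -> matches Fiona
  - order 3 (Cable): customer_id=1 -> matches Zoe
  - order 4 (Desk): customer_id=5 -> matches Xander
  - order 5 (Tablet): customer_id=1 -> matches Zoe
  - order 6 (Router): customer_id=3 -> matches Fiona
  - order 7 (Camera): customer_id=NULL, no match -> dropped
  - order 8 (Printer): customer_id=2 -> matches Alice
So 1 of 8 rows is dropped.

SQL:
SELECT a.product, b.name AS customer
FROM orders a
INNER JOIN customers b ON a.customer_id = b.id

Result:
product  | customer
---------+---------
Phone    | Eve     
Keyboard | Fiona   
Cable    | Zoe     
Desk     | Xander  
Tablet   | Zoe     
Router   | Fiona   
Printer  | Alice   


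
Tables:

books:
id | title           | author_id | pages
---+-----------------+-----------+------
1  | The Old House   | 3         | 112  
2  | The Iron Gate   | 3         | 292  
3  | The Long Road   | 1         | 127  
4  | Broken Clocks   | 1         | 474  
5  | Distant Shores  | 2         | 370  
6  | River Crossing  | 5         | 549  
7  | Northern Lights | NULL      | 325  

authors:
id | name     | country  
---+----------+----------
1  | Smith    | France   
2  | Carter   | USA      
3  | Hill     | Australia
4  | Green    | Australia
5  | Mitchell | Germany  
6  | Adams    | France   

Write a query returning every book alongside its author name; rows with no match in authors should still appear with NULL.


LEFT JOIN keeps every row from books (the left table); where author_id has no match in authors, the author columns become NULL. Walk through each book:
  - book 1 (The Old House): author_id=3 -> matches Hill
  - book 2 (The Iron Gate): author_id=3 -> matches Hill
  - book 3 (The Long Road): author_id=1 -> matches Smith
  - book 4 (Broken Clocks): author_id=1 -> matches Smith
  - book 5 (Distant Shores): author_id=2 -> matches Carter
  - book 6 (River Crossing): author_id=5 -> matches Mitchell
  - book 7 (Northern Lights): author_id=NULL, no match -> kept with NULL
All 7 rows appear; 1 has NULL author.

SQL:
SELECT a.title, b.name AS author
FROM books a
LEFT JOIN authors b ON a.author_id = b.id

Result:
title           | author  
----------------+---------
The Old House   | Hill    
The Iron Gate   | Hill    
The Long Road   | Smith   
Broken Clocks   | Smith   
Distant Shores  | Carter  
River Crossing  | Mitchell
Northern Lights | NULL    


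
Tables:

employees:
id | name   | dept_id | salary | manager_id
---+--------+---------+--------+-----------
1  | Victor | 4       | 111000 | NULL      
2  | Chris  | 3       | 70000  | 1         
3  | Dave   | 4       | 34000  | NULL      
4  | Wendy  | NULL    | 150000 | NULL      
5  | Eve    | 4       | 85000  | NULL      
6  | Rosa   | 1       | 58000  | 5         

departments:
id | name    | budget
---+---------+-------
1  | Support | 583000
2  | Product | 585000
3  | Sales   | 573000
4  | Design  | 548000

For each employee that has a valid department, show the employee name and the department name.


INNER JOIN keeps only employees rows whose dept_id matches an id in departments. Walk through each employee:
  - employee 1 (Victor): dept_id=4 -> matches Design
  - employee 2 (Chris): dept_id=3 -> matches Sales
  - employee 3 (Dave): dept_id=4 -> matches Design
  - employee 4 (Wendy): dept_id=NULL, no match -> dropped
  - employee 5 (Eve): dept_id=4 -> matches Design
  - employee 6 (Rosa): dept_id=1 -> matches Support
So 1 of 6 rows is dropped.

SQL:
SELECT a.name, b.name AS department
FROM employees a
INNER JOIN departments b ON a.dept_id = b.id

Result:
name   | department
-------+-----------
Victor | Design    
Chris  | Sales     
Dave   | Design    
Eve    | Design    
Rosa   | Support   


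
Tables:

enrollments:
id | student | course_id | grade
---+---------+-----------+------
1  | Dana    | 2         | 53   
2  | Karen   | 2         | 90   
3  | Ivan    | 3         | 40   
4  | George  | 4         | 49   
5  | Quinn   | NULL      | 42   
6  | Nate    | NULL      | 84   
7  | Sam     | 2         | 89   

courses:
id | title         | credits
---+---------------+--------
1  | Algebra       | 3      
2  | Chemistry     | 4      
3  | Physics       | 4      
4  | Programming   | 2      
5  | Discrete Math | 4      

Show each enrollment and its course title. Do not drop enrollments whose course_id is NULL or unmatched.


LEFT JOIN keeps every row from enrollments (the left table); where course_id has no match in courses, the course columns become NULL. Walk through each enrollment:
  - enrollment 1 (Dana): course_id=2 -> matches Chemistry
  - enrollment 2 (Karen): course_id=2 -> matches Chemistry
  - enrollment 3 (Ivan): course_id=3 -> matches Physics
  - enrollment 4 (George): course_id=4 -> matches Programming
  - enrollment 5 (Quinn): course_id=NULL, no match -> kept with NULL
  - enrollment 6 (Nate): course_id=NULL, no match -> kept with NULL
  - enrollment 7 (Sam): course_id=2 -> matches Chemistry
All 7 rows appear; 2 have NULL course.

SQL:
SELECT a.student, b.title AS course
FROM enrollments a
LEFT JOIN courses b ON a.course_id = b.id

Result:
student | course     
--------+------------
Dana    | Chemistry  
Karen   | Chemistry  
Ivan    | Physics    
George  | Programming
Quinn   | NULL       
Nate    | NULL       
Sam     | Chemistry  


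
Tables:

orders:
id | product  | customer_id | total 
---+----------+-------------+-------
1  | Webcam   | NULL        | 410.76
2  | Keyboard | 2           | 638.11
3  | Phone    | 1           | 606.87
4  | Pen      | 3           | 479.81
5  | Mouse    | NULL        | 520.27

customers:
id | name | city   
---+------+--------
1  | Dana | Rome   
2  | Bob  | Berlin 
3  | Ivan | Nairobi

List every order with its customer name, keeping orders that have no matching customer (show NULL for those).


LEFT JOIN keeps every row from orders (the left table); where customer_id has no match in customers, the customer columns become NULL. Walk through each order:
  - order 1 (Webcam): customer_id=NULL, no match -> kept with NULL
  - order 2 (Keyboard): customer_id=2 -> matches Bob
  - order 3 (Phone): customer_id=1 -> matches Dana
  - order 4 (Pen): customer_id=3 -> matches Ivan
  - order 5 (Mouse): customer_id=NULL, no match -> kept with NULL
All 5 rows appear; 2 have NULL customer.

SQL:
SELECT a.product, b.name AS customer
FROM orders a
LEFT JOIN customers b ON a.customer_id = b.id

Result:
product  | customer
---------+---------
Webcam   | NULL    
Keyboard | Bob     
Phone    | Dana    
Pen      | Ivan    
Mouse    | NULL    


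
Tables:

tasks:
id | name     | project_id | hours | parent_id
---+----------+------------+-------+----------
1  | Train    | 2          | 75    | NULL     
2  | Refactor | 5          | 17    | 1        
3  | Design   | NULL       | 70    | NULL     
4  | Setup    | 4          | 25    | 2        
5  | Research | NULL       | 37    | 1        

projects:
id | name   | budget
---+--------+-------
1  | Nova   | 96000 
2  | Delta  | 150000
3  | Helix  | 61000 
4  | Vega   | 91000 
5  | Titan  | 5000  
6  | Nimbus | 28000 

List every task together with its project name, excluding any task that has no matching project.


INNER JOIN keeps only tasks rows whose project_id matches an id in projects. Walk through each task:
  - task 1 (Train): project_id=2 -> matches Delta
  - task 2 (Refactor): project_id=5 -> matches Titan
  - task 3 (Design): project_id=NULL, no match -> dropped
  - task 4 (Setup): project_id=4 -> matches Vega
  - task 5 (Research): project_id=NULL, no match -> dropped
So 2 of 5 rows are dropped.

SQL:
SELECT a.name, b.name AS project
FROM tasks a
INNER JOIN projects b ON a.project_id = b.id

Result:
name     | project
---------+--------
Train    | Delta  
Refactor | Titan  
Setup    | Vega   


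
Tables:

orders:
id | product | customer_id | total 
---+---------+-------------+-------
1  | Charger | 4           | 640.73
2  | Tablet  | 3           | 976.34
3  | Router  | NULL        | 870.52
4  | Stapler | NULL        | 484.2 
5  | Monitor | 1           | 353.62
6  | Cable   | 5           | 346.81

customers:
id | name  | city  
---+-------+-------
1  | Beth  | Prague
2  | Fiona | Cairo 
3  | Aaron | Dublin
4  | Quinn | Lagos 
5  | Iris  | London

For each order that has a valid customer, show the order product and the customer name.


INNER JOIN keeps only orders rows whose customer_id matches an id in customers. Walk through each order:
  - order 1 (Charger): customer_id=4 -> matches Quinn
  - order 2 (Tablet): customer_id=3 -> matches Aaron
  - order 3 (Router): customer_id=NULL, no match -> dropped
  - order 4 (Stapler): customer_id=NULL, no match -> dropped
  - order 5 (Monitor): customer_id=1 -> matches Beth
  - order 6 (Cable): customer_id=5 -> matches Iris
So 2 of 6 rows are dropped.

SQL:
SELECT a.product, b.name AS customer
FROM orders a
INNER JOIN customers b ON a.customer_id = b.id

Result:
product | customer
--------+---------
Charger | Quinn   
Tablet  | Aaron   
Monitor | Beth    
Cable   | Iris    


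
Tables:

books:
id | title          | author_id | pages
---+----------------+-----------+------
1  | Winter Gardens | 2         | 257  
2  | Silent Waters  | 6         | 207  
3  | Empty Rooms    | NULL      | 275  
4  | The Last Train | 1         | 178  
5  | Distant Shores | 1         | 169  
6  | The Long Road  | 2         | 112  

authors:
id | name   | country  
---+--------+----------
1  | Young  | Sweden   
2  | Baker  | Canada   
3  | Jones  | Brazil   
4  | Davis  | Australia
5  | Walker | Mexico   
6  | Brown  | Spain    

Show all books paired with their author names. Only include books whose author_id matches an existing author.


INNER JOIN keeps only books rows whose author_id matches an id in authors. Walk through each book:
  - book 1 (Winter Gardens): author_id=2 -> matches Baker
  - book 2 (Silent Waters): author_id=6 -> matches Brown
  - book 3 (Empty Rooms): author_id=NULL, no match -> dropped
  - book 4 (The Last Train): author_id=1 -> matches Young
  - book 5 (Distant Shores): author_id=1 -> matches Young
  - book 6 (The Long Road): author_id=2 -> matches Baker
So 1 of 6 rows is dropped.

SQL:
SELECT a.title, b.name AS author
FROM books a
INNER JOIN authors b ON a.author_id = b.id

Result:
title          | author
---------------+-------
Winter Gardens | Baker 
Silent Waters  | Brown 
The Last Train | Young 
Distant Shores | Young 
The Long Road  | Baker 


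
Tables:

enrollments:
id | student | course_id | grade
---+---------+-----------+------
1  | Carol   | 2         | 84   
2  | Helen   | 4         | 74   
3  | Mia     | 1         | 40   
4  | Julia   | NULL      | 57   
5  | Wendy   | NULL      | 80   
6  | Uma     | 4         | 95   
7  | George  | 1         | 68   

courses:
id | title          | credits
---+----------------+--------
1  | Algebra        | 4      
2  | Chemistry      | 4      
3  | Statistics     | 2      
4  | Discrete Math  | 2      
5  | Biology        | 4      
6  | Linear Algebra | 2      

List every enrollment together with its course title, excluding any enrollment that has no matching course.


INNER JOIN keeps only enrollments rows whose course_id matches an id in courses. Walk through each enrollment:
  - enrollment 1 (Carol): course_id=2 -> matches Chemistry
  - enrollment 2 (Helen): course_id=4 -> matches Discrete Math
  - enrollment 3 (Mia): course_id=1 -> matches Algebra
  - enrollment 4 (Julia): course_id=NULL, no match -> dropped
  - enrollment 5 (Wendy): course_id=NULL, no match -> dropped
  - enrollment 6 (Uma): course_id=4 -> matches Discrete Math
  - enrollment 7 (George): course_id=1 -> matches Algebra
So 2 of 7 rows are dropped.

SQL:
SELECT a.student, b.title AS course
FROM enrollments a
INNER JOIN courses b ON a.course_id = b.id

Result:
student | course       
--------+--------------
Carol   | Chemistry    
Helen   | Discrete Math
Mia     | Algebra      
Uma     | Discrete Math
George  | Algebra      


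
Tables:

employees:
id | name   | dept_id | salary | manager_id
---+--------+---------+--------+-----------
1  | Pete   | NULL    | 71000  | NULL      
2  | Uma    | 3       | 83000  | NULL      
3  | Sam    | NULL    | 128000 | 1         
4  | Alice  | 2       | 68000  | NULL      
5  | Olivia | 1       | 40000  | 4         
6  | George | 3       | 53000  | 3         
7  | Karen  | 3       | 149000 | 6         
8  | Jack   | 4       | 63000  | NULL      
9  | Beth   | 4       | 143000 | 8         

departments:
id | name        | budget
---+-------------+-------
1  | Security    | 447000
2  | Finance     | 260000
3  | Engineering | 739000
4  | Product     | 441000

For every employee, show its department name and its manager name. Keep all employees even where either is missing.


Two LEFT JOINs from the same base table employees: one to departments via dept_id, one to employees itself via manager_id. Both are LEFT so every employee is preserved.
Match against departments:
  - employee 1 (Pete): dept_id=NULL, no match -> kept with NULL
  - employee 2 (Uma): dept_id=3 -> matches Engineering
  - employee 3 (Sam): dept_id=NULL, no match -> kept with NULL
  - employee 4 (Alice): dept_id=2 -> matches Finance
  - employee 5 (Olivia): dept_id=1 -> matches Security
  - employee 6 (George): dept_id=3 -> matches Engineering
  - employee 7 (Karen): dept_id=3 -> matches Engineering
  - employee 8 (Jack): dept_id=4 -> matches Product
  - employee 9 (Beth): dept_id=4 -> matches Product
Match against employees (self):
  - employee 1 (Pete): manager_id=NULL -> NULL
  - employee 2 (Uma): manager_id=NULL -> NULL
  - employee 3 (Sam): manager_id=1 -> Pete
  - employee 4 (Alice): manager_id=NULL -> NULL
  - employee 5 (Olivia): manager_id=4 -> Alice
  - employee 6 (George): manager_id=3 -> Sam
  - employee 7 (Karen): manager_id=6 -> George
  - employee 8 (Jack): manager_id=NULL -> NULL
  - employee 9 (Beth): manager_id=8 -> Jack

SQL:
SELECT a.name, b.name AS department, c.name AS manager
FROM employees a
LEFT JOIN departments b ON a.dept_id = b.id
LEFT JOIN employees c ON a.manager_id = c.id

Result:
name   | department  | manager
-------+-------------+--------
Pete   | NULL        | NULL   
Uma    | Engineering | NULL   
Sam    | NULL        | Pete   
Alice  | Finance     | NULL   
Olivia | Security    | Alice  
George | Engineering | Sam    
Karen  | Engineering | George 
Jack   | Product     | NULL   
Beth   | Product     | Jack   


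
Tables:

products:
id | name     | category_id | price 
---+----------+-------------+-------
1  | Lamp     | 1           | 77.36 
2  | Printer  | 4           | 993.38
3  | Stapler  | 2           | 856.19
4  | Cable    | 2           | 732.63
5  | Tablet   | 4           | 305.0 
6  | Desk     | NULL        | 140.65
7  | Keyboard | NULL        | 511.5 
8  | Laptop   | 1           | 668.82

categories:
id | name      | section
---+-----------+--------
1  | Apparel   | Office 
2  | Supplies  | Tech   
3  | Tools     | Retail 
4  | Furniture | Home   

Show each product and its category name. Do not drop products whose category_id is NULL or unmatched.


LEFT JOIN keeps every row from products (the left table); where category_id has no match in categories, the category columns become NULL. Walk through each product:
  - product 1 (Lamp): category_id=1 -> matches Apparel
  - product 2 (Printer): category_id=4 -> matches Furniture
  - product 3 (Stapler): category_id=2 -> matches Supplies
  - product 4 (Cable): category_id=2 -> matches Supplies
  - product 5 (Tablet): category_id=4 -> matches Furniture
  - product 6 (Desk): category_id=NULL, no match -> kept with NULL
  - product 7 (Keyboard): category_id=NULL, no match -> kept with NULL
  - product 8 (Laptop): category_id=1 -> matches Apparel
All 8 rows appear; 2 have NULL category.

SQL:
SELECT a.name, b.name AS category
FROM products a
LEFT JOIN categories b ON a.category_id = b.id

Result:
name     | category 
---------+----------
Lamp     | Apparel  
Printer  | Furniture
Stapler  | Supplies 
Cable    | Supplies 
Tablet   | Furniture
Desk     | NULL     
Keyboard | NULL     
Laptop   | Apparel  


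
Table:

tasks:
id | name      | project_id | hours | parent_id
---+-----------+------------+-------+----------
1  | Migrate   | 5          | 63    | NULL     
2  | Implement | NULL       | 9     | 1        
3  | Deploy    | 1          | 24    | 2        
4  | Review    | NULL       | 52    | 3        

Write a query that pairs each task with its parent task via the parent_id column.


This is a self-join: tasks is joined to a second copy of itself, matching each row's parent_id to another row's id. Use LEFT JOIN so rows with parent_id=NULL are kept.
  - task 1 (Migrate): parent_id=NULL -> NULL
  - task 2 (Implement): parent_id=1 -> Migrate
  - task 3 (Deploy): parent_id=2 -> Implement
  - task 4 (Review): parent_id=3 -> Deploy

SQL:
SELECT a.name AS item, b.name AS parent
FROM tasks a
LEFT JOIN tasks b ON a.parent_id = b.id

Result:
item      | parent   
----------+----------
Migrate   | NULL     
Implement | Migrate  
Deploy    | Implement
Review    | Deploy   


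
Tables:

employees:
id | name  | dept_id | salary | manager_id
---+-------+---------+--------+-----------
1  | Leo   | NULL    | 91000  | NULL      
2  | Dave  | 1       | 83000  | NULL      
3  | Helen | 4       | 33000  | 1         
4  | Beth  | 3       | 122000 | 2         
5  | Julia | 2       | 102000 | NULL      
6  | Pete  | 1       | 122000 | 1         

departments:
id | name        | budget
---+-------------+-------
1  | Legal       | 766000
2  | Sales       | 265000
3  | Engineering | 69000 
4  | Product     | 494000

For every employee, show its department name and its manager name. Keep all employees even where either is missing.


Two LEFT JOINs from the same base table employees: one to departments via dept_id, one to employees itself via manager_id. Both are LEFT so every employee is preserved.
Match against departments:
  - employee 1 (Leo): dept_id=NULL, no match -> kept with NULL
  - employee 2 (Dave): dept_id=1 -> matches Legal
  - employee 3 (Helen): dept_id=4 -> matches Product
  - employee 4 (Beth): dept_id=3 -> matches Engineering
  - employee 5 (Julia): dept_id=2 -> matches Sales
  - employee 6 (Pete): dept_id=1 -> matches Legal
Match against employees (self):
  - employee 1 (Leo): manager_id=NULL -> NULL
  - employee 2 (Dave): manager_id=NULL -> NULL
  - employee 3 (Helen): manager_id=1 -> Leo
  - employee 4 (Beth): manager_id=2 -> Dave
  - employee 5 (Julia): manager_id=NULL -> NULL
  - employee 6 (Pete): manager_id=1 -> Leo

SQL:
SELECT a.name, b.name AS department, c.name AS manager
FROM employees a
LEFT JOIN departments b ON a.dept_id = b.id
LEFT JOIN employees c ON a.manager_id = c.id

Result:
name  | department  | manager
------+-------------+--------
Leo   | NULL        | NULL   
Dave  | Legal       | NULL   
Helen | Product     | Leo    
Beth  | Engineering | Dave   
Julia | Sales       | NULL   
Pete  | Legal       | Leo    


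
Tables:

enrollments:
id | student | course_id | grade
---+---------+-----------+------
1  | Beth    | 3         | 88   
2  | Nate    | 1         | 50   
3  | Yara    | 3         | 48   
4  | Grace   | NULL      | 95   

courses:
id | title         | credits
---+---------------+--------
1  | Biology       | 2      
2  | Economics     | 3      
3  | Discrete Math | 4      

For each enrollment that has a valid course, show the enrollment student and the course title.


INNER JOIN keeps only enrollments rows whose course_id matches an id in courses. Walk through each enrollment:
  - enrollment 1 (Beth): course_id=3 -> matches Discrete Math
  - enrollment 2 (Nate): course_id=1 -> matches Biology
  - enrollment 3 (Yara): course_id=3 -> matches Discrete Math
  - enrollment 4 (Grace): course_id=NULL, no match -> dropped
So 1 of 4 rows is dropped.

SQL:
SELECT a.student, b.title AS course
FROM enrollments a
INNER JOIN courses b ON a.course_id = b.id

Result:
student | course       
--------+--------------
Beth    | Discrete Math
Nate    | Biology      
Yara    | Discrete Math


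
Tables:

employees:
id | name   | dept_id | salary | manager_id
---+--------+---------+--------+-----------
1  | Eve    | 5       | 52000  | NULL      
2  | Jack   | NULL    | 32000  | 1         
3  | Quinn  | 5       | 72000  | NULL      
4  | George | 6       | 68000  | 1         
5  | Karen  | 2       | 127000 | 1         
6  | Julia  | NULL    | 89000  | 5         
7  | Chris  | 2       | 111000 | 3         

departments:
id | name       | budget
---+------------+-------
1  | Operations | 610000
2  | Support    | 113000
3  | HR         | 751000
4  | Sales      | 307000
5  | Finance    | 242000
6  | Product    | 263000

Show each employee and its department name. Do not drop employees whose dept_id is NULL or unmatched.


LEFT JOIN keeps every row from employees (the left table); where dept_id has no match in departments, the department columns become NULL. Walk through each employee:
  - employee 1 (Eve): dept_id=5 -> matches Finance
  - employee 2 (Jack): dept_id=NULL, no match -> kept with NULL
  - employee 3 (Quinn): dept_id=5 -> matches Finance
  - employee 4 (George): dept_id=6 -> matches Product
  - employee 5 (Karen): dept_id=2 -> matches Support
  - employee 6 (Julia): dept_id=NULL, no match -> kept with NULL
  - employee 7 (Chris): dept_id=2 -> matches Support
All 7 rows appear; 2 have NULL department.

SQL:
SELECT a.name, b.name AS department
FROM employees a
LEFT JOIN departments b ON a.dept_id = b.id

Result:
name   | department
-------+-----------
Eve    | Finance   
Jack   | NULL      
Quinn  | Finance   
George | Product   
Karen  | Support   
Julia  | NULL      
Chris  | Support   


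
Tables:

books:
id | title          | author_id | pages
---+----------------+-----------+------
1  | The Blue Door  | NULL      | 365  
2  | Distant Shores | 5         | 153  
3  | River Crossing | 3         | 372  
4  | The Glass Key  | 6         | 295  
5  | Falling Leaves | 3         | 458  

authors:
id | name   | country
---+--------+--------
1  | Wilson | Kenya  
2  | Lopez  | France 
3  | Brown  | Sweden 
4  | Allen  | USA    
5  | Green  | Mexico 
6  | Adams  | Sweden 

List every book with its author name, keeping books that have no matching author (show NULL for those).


LEFT JOIN keeps every row from books (the left table); where author_id has no match in authors, the author columns become NULL. Walk through each book:
  - book 1 (The Blue Door): author_id=NULL, no match -> kept with NULL
  - book 2 (Distant Shores): author_id=5 -> matches Green
  - book 3 (River Crossing): author_id=3 -> matches Brown
  - book 4 (The Glass Key): author_id=6 -> matches Adams
  - book 5 (Falling Leaves): author_id=3 -> matches Brown
All 5 rows appear; 1 has NULL author.

SQL:
SELECT a.title, b.name AS author
FROM books a
LEFT JOIN authors b ON a.author_id = b.id

Result:
title          | author
---------------+-------
The Blue Door  | NULL  
Distant Shores | Green 
River Crossing | Brown 
The Glass Key  | Adams 
Falling Leaves | Brown 


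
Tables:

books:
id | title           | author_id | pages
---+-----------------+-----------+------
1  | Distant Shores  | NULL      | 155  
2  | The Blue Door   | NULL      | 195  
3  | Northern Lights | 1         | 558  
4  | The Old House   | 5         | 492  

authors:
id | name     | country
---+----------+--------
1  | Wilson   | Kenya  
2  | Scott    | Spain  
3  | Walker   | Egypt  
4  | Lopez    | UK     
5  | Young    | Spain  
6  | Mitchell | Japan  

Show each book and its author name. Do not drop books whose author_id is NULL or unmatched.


LEFT JOIN keeps every row from books (the left table); where author_id has no match in authors, the author columns become NULL. Walk through each book:
  - book 1 (Distant Shores): author_id=NULL, no match -> kept with NULL
  - book 2 (The Blue Door): author_id=NULL, no match -> kept with NULL
  - book 3 (Northern Lights): author_id=1 -> matches Wilson
  - book 4 (The Old House): author_id=5 -> matches Young
All 4 rows appear; 2 have NULL author.

SQL:
SELECT a.title, b.name AS author
FROM books a
LEFT JOIN authors b ON a.author_id = b.id

Result:
title           | author
----------------+-------
Distant Shores  | NULL  
The Blue Door   | NULL  
Northern Lights | Wilson
The Old House   | Young 


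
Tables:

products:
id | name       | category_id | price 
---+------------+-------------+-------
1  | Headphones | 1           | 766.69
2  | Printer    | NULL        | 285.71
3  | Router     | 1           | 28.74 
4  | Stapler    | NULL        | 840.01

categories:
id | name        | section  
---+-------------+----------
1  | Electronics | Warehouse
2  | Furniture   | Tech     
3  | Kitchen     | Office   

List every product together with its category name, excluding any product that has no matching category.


INNER JOIN keeps only products rows whose category_id matches an id in categories. Walk through each product:
  - product 1 (Headphones): category_id=1 -> matches Electronics
  - product 2 (Printer): category_id=NULL, no match -> dropped
  - product 3 (Router): category_id=1 -> matches Electronics
  - product 4 (Stapler): category_id=NULL, no match -> dropped
So 2 of 4 rows are dropped.

SQL:
SELECT a.name, b.name AS category
FROM products a
INNER JOIN categories b ON a.category_id = b.id

Result:
name       | category   
-----------+------------
Headphones | Electronics
Router     | Electronics


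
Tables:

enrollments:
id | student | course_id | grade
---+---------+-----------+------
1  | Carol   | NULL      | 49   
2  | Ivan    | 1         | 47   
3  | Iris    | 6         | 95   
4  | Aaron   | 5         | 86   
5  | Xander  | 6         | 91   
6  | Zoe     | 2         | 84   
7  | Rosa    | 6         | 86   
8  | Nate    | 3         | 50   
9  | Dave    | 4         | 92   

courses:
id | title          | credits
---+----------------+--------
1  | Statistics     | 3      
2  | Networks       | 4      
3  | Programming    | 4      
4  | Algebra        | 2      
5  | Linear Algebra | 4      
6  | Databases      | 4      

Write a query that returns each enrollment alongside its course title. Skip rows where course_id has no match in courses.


INNER JOIN keeps only enrollments rows whose course_id matches an id in courses. Walk through each enrollment:
  - enrollment 1 (Carol): course_id=NULL, no match -> dropped
  - enrollment 2 (Ivan): course_id=1 -> matches Statistics
  - enrollment 3 (Iris): course_id=6 -> matches Databases
  - enrollment 4 (Aaron): course_id=5 -> matches Linear Algebra
  - enrollment 5 (Xander): course_id=6 -> matches Databases
  - enrollment 6 (Zoe): course_id=2 -> matches Networks
  - enrollment 7 (Rosa): course_id=6 -> matches Databases
  - enrollment 8 (Nate): course_id=3 -> matches Programming
  - enrollment 9 (Dave): course_id=4 -> matches Algebra
So 1 of 9 rows is dropped.

SQL:
SELECT a.student, b.title AS course
FROM enrollments a
INNER JOIN courses b ON a.course_id = b.id

Result:
student | course        
--------+---------------
Ivan    | Statistics    
Iris    | Databases     
Aaron   | Linear Algebra
Xander  | Databases     
Zoe     | Networks      
Rosa    | Databases     
Nate    | Programming   
Dave    | Algebra       


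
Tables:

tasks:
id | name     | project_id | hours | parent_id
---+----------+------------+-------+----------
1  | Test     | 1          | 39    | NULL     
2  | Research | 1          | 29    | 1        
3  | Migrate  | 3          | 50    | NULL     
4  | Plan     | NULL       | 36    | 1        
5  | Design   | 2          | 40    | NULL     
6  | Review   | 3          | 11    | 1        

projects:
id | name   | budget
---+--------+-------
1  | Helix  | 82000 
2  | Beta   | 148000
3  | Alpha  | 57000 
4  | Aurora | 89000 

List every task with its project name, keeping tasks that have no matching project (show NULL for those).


LEFT JOIN keeps every row from tasks (the left table); where project_id has no match in projects, the project columns become NULL. Walk through each task:
  - task 1 (Test): project_id=1 -> matches Helix
  - task 2 (Research): project_id=1 -> matches Helix
  - task 3 (Migrate): project_id=3 -> matches Alpha
  - task 4 (Plan): project_id=NULL, no match -> kept with NULL
  - task 5 (Design): project_id=2 -> matches Beta
  - task 6 (Review): project_id=3 -> matches Alpha
All 6 rows appear; 1 has NULL project.

SQL:
SELECT a.name, b.name AS project
FROM tasks a
LEFT JOIN projects b ON a.project_id = b.id

Result:
name     | project
---------+--------
Test     | Helix  
Research | Helix  
Migrate  | Alpha  
Plan     | NULL   
Design   | Beta   
Review   | Alpha  


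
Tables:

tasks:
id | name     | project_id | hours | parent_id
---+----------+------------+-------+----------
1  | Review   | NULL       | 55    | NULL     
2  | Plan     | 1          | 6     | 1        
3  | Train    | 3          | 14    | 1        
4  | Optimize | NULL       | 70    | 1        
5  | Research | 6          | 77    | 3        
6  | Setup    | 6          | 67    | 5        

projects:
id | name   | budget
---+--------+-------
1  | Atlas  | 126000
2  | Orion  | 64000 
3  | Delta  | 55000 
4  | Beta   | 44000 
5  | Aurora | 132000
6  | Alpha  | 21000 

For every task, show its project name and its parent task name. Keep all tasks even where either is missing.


Two LEFT JOINs from the same base table tasks: one to projects via project_id, one to tasks itself via parent_id. Both are LEFT so every task is preserved.
Match against projects:
  - task 1 (Review): project_id=NULL, no match -> kept with NULL
  - task 2 (Plan): project_id=1 -> matches Atlas
  - task 3 (Train): project_id=3 -> matches Delta
  - task 4 (Optimize): project_id=NULL, no match -> kept with NULL
  - task 5 (Research): project_id=6 -> matches Alpha
  - task 6 (Setup): project_id=6 -> matches Alpha
Match against tasks (self):
  - task 1 (Review): parent_id=NULL -> NULL
  - task 2 (Plan): parent_id=1 -> Review
  - task 3 (Train): parent_id=1 -> Review
  - task 4 (Optimize): parent_id=1 -> Review
  - task 5 (Research): parent_id=3 -> Train
  - task 6 (Setup): parent_id=5 -> Research

SQL:
SELECT a.name, b.name AS project, c.name AS parent
FROM tasks a
LEFT JOIN projects b ON a.project_id = b.id
LEFT JOIN tasks c ON a.parent_id = c.id

Result:
name     | project | parent  
---------+---------+---------
Review   | NULL    | NULL    
Plan     | Atlas   | Review  
Train    | Delta   | Review  
Optimize | NULL    | Review  
Research | Alpha   | Train   
Setup    | Alpha   | Research


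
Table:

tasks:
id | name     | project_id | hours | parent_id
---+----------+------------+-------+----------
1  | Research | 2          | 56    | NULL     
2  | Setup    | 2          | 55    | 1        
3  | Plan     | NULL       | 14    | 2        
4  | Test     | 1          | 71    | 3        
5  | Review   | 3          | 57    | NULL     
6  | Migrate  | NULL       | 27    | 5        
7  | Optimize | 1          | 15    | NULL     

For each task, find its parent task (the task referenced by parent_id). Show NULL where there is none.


This is a self-join: tasks is joined to a second copy of itself, matching each row's parent_id to another row's id. Use LEFT JOIN so rows with parent_id=NULL are kept.
  - task 1 (Research): parent_id=NULL -> NULL
  - task 2 (Setup): parent_id=1 -> Research
  - task 3 (Plan): parent_id=2 -> Setup
  - task 4 (Test): parent_id=3 -> Plan
  - task 5 (Review): parent_id=NULL -> NULL
  - task 6 (Migrate): parent_id=5 -> Review
  - task 7 (Optimize): parent_id=NULL -> NULL

SQL:
SELECT a.name AS item, b.name AS parent
FROM tasks a
LEFT JOIN tasks b ON a.parent_id = b.id

Result:
item     | parent  
---------+---------
Research | NULL    
Setup    | Research
Plan     | Setup   
Test     | Plan    
Review   | NULL    
Migrate  | Review  
Optimize | NULL    


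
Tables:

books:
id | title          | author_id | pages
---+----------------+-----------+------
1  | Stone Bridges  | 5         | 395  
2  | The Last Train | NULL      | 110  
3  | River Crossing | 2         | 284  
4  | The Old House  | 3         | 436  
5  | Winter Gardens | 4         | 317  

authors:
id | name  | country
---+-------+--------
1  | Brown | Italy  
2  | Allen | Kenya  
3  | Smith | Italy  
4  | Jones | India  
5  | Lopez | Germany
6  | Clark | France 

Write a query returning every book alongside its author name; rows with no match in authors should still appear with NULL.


LEFT JOIN keeps every row from books (the left table); where author_id has no match in authors, the author columns become NULL. Walk through each book:
  - book 1 (Stone Bridges): author_id=5 -> matches Lopez
  - book 2 (The Last Train): author_id=NULL, no match -> kept with NULL
  - book 3 (River Crossing): author_id=2 -> matches Allen
  - book 4 (The Old House): author_id=3 -> matches Smith
  - book 5 (Winter Gardens): author_id=4 -> matches Jones
All 5 rows appear; 1 has NULL author.

SQL:
SELECT a.title, b.name AS author
FROM books a
LEFT JOIN authors b ON a.author_id = b.id

Result:
title          | author
---------------+-------
Stone Bridges  | Lopez 
The Last Train | NULL  
River Crossing | Allen 
The Old House  | Smith 
Winter Gardens | Jones 


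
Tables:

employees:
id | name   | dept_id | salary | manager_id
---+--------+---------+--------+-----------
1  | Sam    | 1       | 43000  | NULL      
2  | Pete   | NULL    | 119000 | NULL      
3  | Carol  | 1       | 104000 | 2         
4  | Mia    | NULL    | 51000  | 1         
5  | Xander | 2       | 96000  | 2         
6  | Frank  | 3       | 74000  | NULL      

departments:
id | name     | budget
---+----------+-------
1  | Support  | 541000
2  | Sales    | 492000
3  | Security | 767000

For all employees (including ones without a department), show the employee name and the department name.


LEFT JOIN keeps every row from employees (the left table); where dept_id has no match in departments, the department columns become NULL. Walk through each employee:
  - employee 1 (Sam): dept_id=1 -> matches Support
  - employee 2 (Pete): dept_id=NULL, no match -> kept with NULL
  - employee 3 (Carol): dept_id=1 -> matches Support
  - employee 4 (Mia): dept_id=NULL, no match -> kept with NULL
  - employee 5 (Xander): dept_id=2 -> matches Sales
  - employee 6 (Frank): dept_id=3 -> matches Security
All 6 rows appear; 2 have NULL department.

SQL:
SELECT a.name, b.name AS department
FROM employees a
LEFT JOIN departments b ON a.dept_id = b.id

Result:
name   | department
-------+-----------
Sam    | Support   
Pete   | NULL      
Carol  | Support   
Mia    | NULL      
Xander | Sales     
Frank  | Security  


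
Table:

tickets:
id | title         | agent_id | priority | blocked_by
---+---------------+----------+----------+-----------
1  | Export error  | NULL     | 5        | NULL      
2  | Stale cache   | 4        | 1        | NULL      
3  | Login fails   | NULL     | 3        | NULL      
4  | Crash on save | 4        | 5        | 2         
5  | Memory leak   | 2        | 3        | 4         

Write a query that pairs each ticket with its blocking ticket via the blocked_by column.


This is a self-join: tickets is joined to a second copy of itself, matching each row's blocked_by to another row's id. Use LEFT JOIN so rows with blocked_by=NULL are kept.
  - ticket 1 (Export error): blocked_by=NULL -> NULL
  - ticket 2 (Stale cache): blocked_by=NULL -> NULL
  - ticket 3 (Login fails): blocked_by=NULL -> NULL
  - ticket 4 (Crash on save): blocked_by=2 -> Stale cache
  - ticket 5 (Memory leak): blocked_by=4 -> Crash on save

SQL:
SELECT a.title AS item, b.title AS blocked_by
FROM tickets a
LEFT JOIN tickets b ON a.blocked_by = b.id

Result:
item          | blocked_by   
--------------+--------------
Export error  | NULL         
Stale cache   | NULL         
Login fails   | NULL         
Crash on save | Stale cache  
Memory leak   | Crash on save


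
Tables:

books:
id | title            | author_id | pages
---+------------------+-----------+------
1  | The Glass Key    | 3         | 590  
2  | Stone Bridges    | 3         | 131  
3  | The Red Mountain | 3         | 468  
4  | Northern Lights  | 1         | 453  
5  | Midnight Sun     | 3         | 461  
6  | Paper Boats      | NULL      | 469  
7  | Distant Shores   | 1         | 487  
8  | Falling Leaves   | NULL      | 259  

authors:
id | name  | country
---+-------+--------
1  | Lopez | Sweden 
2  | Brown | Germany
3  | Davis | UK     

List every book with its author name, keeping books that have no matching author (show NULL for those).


LEFT JOIN keeps every row from books (the left table); where author_id has no match in authors, the author columns become NULL. Walk through each book:
  - book 1 (The Glass Key): author_id=3 -> matches Davis
  - book 2 (Stone Bridges): author_id=3 -> matches Davis
  - book 3 (The Red Mountain): author_id=3 -> matches Davis
  - book 4 (Northern Lights): author_id=1 -> matches Lopez
  - book 5 (Midnight Sun): author_id=3 -> matches Davis
  - book 6 (Paper Boats): author_id=NULL, no match -> kept with NULL
  - book 7 (Distant Shores): author_id=1 -> matches Lopez
  - book 8 (Falling Leaves): author_id=NULL, no match -> kept with NULL
All 8 rows appear; 2 have NULL author.

SQL:
SELECT a.title, b.name AS author
FROM books a
LEFT JOIN authors b ON a.author_id = b.id

Result:
title            | author
-----------------+-------
The Glass Key    | Davis 
Stone Bridges    | Davis 
The Red Mountain | Davis 
Northern Lights  | Lopez 
Midnight Sun     | Davis 
Paper Boats      | NULL  
Distant Shores   | Lopez 
Falling Leaves   | NULL  


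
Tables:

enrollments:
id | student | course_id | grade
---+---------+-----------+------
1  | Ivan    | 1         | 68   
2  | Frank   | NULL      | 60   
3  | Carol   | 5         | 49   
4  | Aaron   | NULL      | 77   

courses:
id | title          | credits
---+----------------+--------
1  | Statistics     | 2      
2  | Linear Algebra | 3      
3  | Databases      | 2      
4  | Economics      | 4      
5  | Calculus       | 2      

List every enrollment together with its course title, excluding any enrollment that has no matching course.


INNER JOIN keeps only enrollments rows whose course_id matches an id in courses. Walk through each enrollment:
  - enrollment 1 (Ivan): course_id=1 -> matches Statistics
  - enrollment 2 (Frank): course_id=NULL, no match -> dropped
  - enrollment 3 (Carol): course_id=5 -> matches Calculus
  - enrollment 4 (Aaron): course_id=NULL, no match -> dropped
So 2 of 4 rows are dropped.

SQL:
SELECT a.student, b.title AS course
FROM enrollments a
INNER JOIN courses b ON a.course_id = b.id

Result:
student | course    
--------+-----------
Ivan    | Statistics
Carol   | Calculus  
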